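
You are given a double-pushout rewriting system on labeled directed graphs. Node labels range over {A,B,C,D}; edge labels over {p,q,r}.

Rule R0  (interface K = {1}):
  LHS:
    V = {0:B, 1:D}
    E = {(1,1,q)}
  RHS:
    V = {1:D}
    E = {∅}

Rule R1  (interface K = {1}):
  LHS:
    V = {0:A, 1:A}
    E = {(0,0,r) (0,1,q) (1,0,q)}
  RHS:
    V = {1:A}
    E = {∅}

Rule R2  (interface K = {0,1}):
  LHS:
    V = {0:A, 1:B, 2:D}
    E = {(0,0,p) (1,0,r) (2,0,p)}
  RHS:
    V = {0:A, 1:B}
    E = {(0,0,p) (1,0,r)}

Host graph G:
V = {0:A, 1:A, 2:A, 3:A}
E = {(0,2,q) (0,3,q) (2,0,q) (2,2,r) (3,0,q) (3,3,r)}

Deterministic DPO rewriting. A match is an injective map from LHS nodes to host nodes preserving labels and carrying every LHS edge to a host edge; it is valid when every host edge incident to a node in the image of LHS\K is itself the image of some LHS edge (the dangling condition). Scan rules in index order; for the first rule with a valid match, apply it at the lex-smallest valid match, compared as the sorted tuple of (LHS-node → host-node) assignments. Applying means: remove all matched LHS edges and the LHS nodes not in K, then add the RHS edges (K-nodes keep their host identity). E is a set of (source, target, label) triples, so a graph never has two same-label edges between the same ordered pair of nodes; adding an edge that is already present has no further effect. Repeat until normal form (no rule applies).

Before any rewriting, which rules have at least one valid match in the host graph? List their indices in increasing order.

Answer: [R1]

Rewrite trace:
R0: no valid match — LHS pattern not found
R1: 2 valid matches — {0↦2, 1↦0}, {0↦3, 1↦0}
R2: no valid match — LHS pattern not found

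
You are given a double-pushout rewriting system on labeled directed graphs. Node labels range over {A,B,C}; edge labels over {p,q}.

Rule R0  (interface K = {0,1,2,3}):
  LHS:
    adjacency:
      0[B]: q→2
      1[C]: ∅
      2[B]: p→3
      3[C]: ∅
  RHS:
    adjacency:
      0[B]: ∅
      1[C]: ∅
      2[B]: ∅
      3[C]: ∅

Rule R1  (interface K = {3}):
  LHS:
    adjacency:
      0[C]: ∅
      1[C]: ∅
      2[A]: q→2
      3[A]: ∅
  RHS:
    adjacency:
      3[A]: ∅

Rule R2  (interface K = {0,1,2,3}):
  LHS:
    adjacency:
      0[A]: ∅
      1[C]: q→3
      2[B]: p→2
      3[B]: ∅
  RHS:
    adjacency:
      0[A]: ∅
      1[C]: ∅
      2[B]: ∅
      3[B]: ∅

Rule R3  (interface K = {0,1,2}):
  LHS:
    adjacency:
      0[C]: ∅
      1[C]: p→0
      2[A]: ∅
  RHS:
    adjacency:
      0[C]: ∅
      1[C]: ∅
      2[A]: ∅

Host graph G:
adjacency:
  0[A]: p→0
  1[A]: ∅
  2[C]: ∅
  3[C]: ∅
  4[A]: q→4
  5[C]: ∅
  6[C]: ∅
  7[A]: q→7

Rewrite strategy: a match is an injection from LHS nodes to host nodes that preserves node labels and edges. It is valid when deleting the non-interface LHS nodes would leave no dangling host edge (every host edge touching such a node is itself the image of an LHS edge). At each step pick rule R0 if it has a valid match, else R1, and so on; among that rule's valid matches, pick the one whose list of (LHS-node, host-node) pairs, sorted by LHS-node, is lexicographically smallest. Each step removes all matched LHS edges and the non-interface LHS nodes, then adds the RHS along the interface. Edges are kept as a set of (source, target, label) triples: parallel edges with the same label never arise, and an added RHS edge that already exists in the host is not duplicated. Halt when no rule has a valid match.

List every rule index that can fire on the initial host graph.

Answer: [R1]

Rewrite trace:
R0: no valid match — LHS pattern not found
R1: 72 valid matches — {0↦2, 1↦3, 2↦4, 3↦0}, {0↦2, 1↦3, 2↦4, 3↦1}, {0↦2, 1↦3, 2↦4, 3↦7} (+69 more)
R2: no valid match — LHS pattern not found
R3: no valid match — LHS pattern not found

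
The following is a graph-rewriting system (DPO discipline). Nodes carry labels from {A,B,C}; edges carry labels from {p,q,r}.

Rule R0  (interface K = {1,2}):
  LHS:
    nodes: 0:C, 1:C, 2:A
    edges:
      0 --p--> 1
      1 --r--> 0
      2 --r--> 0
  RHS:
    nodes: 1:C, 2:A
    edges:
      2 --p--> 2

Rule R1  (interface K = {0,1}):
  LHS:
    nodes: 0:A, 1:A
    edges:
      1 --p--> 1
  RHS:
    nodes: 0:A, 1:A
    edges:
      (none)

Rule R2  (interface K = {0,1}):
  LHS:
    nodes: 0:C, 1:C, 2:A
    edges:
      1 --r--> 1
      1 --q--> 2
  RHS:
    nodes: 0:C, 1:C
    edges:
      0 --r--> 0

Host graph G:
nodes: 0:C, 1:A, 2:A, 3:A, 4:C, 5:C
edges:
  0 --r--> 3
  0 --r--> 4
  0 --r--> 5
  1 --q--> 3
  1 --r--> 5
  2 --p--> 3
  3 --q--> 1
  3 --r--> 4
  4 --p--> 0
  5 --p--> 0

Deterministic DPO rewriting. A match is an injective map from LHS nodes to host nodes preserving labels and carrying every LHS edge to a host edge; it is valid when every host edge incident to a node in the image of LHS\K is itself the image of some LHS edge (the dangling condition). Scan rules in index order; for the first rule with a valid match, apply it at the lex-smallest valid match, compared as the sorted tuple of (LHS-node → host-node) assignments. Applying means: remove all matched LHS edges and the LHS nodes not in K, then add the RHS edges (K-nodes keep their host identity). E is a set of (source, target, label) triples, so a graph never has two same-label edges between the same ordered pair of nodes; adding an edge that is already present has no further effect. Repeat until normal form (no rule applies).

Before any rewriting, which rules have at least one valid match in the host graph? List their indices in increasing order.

R0: 2 valid matches — {0↦4, 1↦0, 2↦3}, {0↦5, 1↦0, 2↦1}
R1: no valid match — LHS pattern not found
R2: no valid match — LHS pattern not found

Answer: [R0]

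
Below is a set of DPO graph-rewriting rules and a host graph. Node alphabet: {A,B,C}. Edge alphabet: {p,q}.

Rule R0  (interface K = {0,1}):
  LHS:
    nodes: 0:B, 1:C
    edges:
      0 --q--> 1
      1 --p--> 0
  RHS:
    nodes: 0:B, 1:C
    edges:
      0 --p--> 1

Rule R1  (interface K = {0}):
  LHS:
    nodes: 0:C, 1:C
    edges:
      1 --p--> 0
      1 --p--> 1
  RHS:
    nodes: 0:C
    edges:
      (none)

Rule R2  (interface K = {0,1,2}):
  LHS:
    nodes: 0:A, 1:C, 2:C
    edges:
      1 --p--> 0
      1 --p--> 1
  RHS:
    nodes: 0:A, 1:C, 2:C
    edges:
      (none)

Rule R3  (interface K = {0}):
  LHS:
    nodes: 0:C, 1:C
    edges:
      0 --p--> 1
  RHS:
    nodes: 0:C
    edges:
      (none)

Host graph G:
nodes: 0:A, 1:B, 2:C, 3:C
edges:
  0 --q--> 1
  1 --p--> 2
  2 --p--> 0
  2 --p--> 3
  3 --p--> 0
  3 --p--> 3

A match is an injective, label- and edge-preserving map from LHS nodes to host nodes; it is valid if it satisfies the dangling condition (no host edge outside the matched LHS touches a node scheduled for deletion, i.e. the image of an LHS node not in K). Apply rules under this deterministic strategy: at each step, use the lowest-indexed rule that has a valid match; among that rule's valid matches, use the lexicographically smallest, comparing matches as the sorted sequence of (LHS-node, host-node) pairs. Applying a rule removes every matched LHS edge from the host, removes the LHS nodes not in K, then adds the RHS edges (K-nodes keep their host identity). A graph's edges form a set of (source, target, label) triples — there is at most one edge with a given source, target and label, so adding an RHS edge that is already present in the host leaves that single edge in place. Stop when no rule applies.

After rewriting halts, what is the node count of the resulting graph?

Answer: 3

Rewrite trace:
[0] host  ⇒  4 nodes, 6 edges  {0-q->1 1-p->2 2-p->0 2-p->3 3-p->0 3-p->3}
[1] R2 @ {0↦0, 1↦3, 2↦2}  ⇒  4 nodes, 4 edges  {0-q->1 1-p->2 2-p->0 2-p->3}
[2] R3 @ {0↦2, 1↦3}  ⇒  3 nodes, 3 edges  {0-q->1 1-p->2 2-p->0}
normal form: no rule applies after step 2
NF nodes: {0:A, 1:B, 2:C}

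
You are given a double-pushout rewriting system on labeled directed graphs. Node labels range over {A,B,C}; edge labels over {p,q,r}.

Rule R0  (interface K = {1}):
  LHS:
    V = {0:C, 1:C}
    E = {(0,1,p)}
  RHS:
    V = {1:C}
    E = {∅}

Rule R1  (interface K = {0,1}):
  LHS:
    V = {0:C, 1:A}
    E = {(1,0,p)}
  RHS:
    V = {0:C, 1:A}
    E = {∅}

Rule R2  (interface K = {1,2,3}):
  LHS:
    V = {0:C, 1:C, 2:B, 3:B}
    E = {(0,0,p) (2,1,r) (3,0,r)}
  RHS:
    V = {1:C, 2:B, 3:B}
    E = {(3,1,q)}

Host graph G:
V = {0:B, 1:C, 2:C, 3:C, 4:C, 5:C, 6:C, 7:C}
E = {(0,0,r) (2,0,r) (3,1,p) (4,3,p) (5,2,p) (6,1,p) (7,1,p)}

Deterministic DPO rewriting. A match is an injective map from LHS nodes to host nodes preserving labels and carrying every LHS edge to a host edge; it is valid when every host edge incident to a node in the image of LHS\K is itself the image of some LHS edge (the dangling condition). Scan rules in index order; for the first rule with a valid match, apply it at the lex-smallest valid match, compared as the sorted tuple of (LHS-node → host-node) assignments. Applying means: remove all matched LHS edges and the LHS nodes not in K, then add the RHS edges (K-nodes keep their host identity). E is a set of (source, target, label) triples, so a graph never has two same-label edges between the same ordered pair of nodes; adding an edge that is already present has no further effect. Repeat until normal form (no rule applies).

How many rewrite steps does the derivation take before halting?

start.  V:8 E:7  edges: 0-r->0 2-r->0 3-p->1 4-p->3 5-p->2 6-p->1 7-p->1
1. fire R0 via {0↦4, 1↦3}  →  V:7 E:6  edges: 0-r->0 2-r->0 3-p->1 5-p->2 6-p->1 7-p->1
2. fire R0 via {0↦3, 1↦1}  →  V:6 E:5  edges: 0-r->0 2-r->0 5-p->2 6-p->1 7-p->1
3. fire R0 via {0↦5, 1↦2}  →  V:5 E:4  edges: 0-r->0 2-r->0 6-p->1 7-p->1
4. fire R0 via {0↦6, 1↦1}  →  V:4 E:3  edges: 0-r->0 2-r->0 7-p->1
5. fire R0 via {0↦7, 1↦1}  →  V:3 E:2  edges: 0-r->0 2-r->0
halt: no rule applies after step 5

Answer: 5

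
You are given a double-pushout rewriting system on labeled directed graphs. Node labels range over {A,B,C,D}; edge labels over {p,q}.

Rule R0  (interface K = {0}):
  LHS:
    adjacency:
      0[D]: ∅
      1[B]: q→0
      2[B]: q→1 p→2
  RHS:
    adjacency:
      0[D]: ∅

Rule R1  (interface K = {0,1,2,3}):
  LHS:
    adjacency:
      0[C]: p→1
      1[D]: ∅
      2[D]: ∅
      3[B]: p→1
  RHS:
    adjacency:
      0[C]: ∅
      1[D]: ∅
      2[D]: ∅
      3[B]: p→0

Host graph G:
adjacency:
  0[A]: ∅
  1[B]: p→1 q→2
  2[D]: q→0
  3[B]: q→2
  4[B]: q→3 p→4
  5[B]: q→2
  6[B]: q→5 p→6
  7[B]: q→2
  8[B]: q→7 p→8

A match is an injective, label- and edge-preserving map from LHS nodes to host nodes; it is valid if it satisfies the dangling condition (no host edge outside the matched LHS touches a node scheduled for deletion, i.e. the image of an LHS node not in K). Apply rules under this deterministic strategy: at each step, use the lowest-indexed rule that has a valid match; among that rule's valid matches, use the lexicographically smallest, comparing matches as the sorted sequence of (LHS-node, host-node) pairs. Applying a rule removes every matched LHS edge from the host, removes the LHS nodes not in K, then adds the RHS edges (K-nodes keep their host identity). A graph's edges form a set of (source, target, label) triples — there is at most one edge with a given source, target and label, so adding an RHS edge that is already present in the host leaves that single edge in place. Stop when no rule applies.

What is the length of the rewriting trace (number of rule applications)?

[0] host  ⇒  9 nodes, 12 edges  {1-p->1 1-q->2 2-q->0 3-q->2 4-q->3 4-p->4 5-q->2 6-q->5 6-p->6 7-q->2 8-q->7 8-p->8}
[1] R0 @ {0↦2, 1↦3, 2↦4}  ⇒  7 nodes, 9 edges  {1-p->1 1-q->2 2-q->0 5-q->2 6-q->5 6-p->6 7-q->2 8-q->7 8-p->8}
[2] R0 @ {0↦2, 1↦5, 2↦6}  ⇒  5 nodes, 6 edges  {1-p->1 1-q->2 2-q->0 7-q->2 8-q->7 8-p->8}
[3] R0 @ {0↦2, 1↦7, 2↦8}  ⇒  3 nodes, 3 edges  {1-p->1 1-q->2 2-q->0}
halt: no rule applies after step 3

Answer: 3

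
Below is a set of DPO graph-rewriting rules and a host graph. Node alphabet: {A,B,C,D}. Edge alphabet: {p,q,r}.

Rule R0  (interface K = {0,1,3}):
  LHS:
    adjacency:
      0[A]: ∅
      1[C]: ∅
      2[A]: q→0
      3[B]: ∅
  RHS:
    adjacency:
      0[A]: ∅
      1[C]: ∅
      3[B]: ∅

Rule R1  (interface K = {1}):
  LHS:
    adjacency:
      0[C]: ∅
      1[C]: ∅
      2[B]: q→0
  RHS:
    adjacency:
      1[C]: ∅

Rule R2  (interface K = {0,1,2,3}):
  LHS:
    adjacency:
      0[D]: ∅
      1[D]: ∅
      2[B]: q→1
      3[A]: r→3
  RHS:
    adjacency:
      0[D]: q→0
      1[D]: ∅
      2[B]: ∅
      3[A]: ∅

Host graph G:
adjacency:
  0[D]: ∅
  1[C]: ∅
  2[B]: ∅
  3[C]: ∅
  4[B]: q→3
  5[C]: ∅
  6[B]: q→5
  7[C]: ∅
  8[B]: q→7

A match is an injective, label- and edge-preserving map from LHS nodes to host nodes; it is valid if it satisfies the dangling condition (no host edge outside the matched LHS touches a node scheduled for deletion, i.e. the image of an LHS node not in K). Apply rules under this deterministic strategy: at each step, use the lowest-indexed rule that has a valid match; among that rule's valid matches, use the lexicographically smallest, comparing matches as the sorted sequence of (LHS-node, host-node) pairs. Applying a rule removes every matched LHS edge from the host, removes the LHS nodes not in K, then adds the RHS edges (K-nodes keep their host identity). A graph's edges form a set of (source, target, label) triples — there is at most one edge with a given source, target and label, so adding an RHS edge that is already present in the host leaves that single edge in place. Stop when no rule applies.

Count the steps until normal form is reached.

Answer: 3

Rewrite trace:
initial: |V|=9 |E|=3  E = 4-q->3 6-q->5 8-q->7
step 1: apply R1 at {0↦3, 1↦1, 2↦4}  → |V|=7 |E|=2  E = 6-q->5 8-q->7
step 2: apply R1 at {0↦5, 1↦1, 2↦6}  → |V|=5 |E|=1  E = 8-q->7
step 3: apply R1 at {0↦7, 1↦1, 2↦8}  → |V|=3 |E|=0  E = ∅
normal form: no rule applies after step 3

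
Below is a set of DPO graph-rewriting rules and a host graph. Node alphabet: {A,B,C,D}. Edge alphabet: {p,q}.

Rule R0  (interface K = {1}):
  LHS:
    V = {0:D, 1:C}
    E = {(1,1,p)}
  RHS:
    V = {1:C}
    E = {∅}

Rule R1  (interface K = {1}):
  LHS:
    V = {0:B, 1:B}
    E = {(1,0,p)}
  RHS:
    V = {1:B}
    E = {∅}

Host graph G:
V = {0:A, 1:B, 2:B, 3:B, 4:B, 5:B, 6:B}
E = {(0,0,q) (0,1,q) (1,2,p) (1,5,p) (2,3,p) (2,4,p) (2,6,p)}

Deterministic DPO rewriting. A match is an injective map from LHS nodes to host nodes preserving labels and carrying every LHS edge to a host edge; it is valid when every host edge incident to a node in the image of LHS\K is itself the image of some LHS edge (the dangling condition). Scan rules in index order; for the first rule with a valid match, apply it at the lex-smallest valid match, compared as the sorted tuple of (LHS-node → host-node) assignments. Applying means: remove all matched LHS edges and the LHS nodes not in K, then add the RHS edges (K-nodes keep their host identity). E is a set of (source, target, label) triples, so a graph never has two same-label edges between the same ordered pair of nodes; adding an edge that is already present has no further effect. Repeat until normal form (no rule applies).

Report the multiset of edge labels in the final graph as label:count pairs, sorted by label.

Answer: q:2

Derivation:
[0] host  ⇒  7 nodes, 7 edges  {0-q->0 0-q->1 1-p->2 1-p->5 2-p->3 2-p->4 2-p->6}
[1] R1 @ {0↦3, 1↦2}  ⇒  6 nodes, 6 edges  {0-q->0 0-q->1 1-p->2 1-p->5 2-p->4 2-p->6}
[2] R1 @ {0↦4, 1↦2}  ⇒  5 nodes, 5 edges  {0-q->0 0-q->1 1-p->2 1-p->5 2-p->6}
[3] R1 @ {0↦5, 1↦1}  ⇒  4 nodes, 4 edges  {0-q->0 0-q->1 1-p->2 2-p->6}
[4] R1 @ {0↦6, 1↦2}  ⇒  3 nodes, 3 edges  {0-q->0 0-q->1 1-p->2}
[5] R1 @ {0↦2, 1↦1}  ⇒  2 nodes, 2 edges  {0-q->0 0-q->1}
normal form: no rule applies after step 5
NF edges: [(0, 0, 'q'), (0, 1, 'q')]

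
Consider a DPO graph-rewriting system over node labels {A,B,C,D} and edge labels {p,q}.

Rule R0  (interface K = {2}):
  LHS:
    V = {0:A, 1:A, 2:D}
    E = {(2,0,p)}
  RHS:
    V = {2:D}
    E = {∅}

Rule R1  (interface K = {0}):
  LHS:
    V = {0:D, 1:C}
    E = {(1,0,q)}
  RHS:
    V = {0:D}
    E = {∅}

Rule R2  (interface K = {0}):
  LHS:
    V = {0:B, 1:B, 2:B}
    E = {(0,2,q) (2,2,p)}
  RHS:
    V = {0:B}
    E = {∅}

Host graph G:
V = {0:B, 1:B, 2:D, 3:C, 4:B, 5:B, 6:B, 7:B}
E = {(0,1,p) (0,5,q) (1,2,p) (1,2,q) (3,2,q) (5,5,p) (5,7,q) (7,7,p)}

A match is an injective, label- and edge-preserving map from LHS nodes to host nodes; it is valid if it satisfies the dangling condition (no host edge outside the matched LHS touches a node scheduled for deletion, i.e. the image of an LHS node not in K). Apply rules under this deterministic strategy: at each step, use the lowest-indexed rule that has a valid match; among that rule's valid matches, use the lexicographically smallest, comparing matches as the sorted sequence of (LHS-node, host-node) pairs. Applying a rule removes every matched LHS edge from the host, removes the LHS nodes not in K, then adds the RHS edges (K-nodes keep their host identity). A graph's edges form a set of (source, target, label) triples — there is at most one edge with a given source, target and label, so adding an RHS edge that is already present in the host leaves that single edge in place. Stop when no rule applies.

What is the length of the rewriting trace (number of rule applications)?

start.  V:8 E:8  edges: 0-p->1 0-q->5 1-p->2 1-q->2 3-q->2 5-p->5 5-q->7 7-p->7
1. fire R1 via {0↦2, 1↦3}  →  V:7 E:7  edges: 0-p->1 0-q->5 1-p->2 1-q->2 5-p->5 5-q->7 7-p->7
2. fire R2 via {0↦5, 1↦4, 2↦7}  →  V:5 E:5  edges: 0-p->1 0-q->5 1-p->2 1-q->2 5-p->5
3. fire R2 via {0↦0, 1↦6, 2↦5}  →  V:3 E:3  edges: 0-p->1 1-p->2 1-q->2
final graph: no rule applies after step 3

Answer: 3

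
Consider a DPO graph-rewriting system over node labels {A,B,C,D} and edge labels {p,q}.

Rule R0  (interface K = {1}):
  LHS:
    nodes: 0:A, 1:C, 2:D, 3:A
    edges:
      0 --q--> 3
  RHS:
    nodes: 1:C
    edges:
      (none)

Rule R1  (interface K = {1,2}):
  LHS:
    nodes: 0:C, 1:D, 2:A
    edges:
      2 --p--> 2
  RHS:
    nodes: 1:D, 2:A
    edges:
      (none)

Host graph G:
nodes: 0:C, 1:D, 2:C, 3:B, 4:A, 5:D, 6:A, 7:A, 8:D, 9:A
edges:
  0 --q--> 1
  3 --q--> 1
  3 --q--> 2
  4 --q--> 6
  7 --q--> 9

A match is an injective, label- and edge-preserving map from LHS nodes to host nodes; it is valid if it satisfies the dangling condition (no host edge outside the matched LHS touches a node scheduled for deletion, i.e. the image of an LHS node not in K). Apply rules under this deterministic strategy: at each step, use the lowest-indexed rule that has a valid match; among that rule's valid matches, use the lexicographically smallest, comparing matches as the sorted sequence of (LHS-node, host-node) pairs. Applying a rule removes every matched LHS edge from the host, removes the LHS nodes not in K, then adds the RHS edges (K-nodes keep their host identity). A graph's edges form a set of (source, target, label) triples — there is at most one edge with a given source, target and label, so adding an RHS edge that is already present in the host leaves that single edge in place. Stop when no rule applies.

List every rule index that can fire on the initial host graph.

R0: 8 valid matches — {0↦4, 1↦0, 2↦5, 3↦6}, {0↦4, 1↦0, 2↦8, 3↦6}, {0↦4, 1↦2, 2↦5, 3↦6} (+5 more)
R1: no valid match — LHS pattern not found

Answer: [R0]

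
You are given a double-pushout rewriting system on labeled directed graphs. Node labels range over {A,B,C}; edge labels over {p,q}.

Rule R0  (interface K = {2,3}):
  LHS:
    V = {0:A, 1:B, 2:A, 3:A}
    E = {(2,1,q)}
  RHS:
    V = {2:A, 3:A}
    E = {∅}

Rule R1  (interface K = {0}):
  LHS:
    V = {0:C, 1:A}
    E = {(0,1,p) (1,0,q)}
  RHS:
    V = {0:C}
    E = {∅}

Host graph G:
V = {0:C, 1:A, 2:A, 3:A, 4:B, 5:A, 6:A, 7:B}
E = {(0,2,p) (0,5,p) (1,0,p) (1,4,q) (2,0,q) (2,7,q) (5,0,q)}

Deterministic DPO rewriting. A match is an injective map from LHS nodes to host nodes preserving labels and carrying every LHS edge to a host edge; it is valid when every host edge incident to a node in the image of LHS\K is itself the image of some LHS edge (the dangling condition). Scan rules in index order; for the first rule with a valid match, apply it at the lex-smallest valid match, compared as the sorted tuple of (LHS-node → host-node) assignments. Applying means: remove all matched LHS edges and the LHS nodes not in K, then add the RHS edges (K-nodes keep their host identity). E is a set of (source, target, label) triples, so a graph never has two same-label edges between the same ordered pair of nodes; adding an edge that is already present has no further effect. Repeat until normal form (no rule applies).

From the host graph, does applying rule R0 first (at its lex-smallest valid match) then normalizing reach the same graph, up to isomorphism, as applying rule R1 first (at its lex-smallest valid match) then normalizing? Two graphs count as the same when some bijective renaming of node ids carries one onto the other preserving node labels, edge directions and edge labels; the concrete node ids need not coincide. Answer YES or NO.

branch R0-first: apply at {0↦3, 1↦4, 2↦1, 3↦2} → |E|=6, then 3 more step(s) → NF |V|=2 |E|=1 V={0:C, 1:A} E=1-p->0
branch R1-first: apply at {0↦0, 1↦5} → |E|=5, then 3 more step(s) → NF |V|=2 |E|=1 V={0:C, 1:A} E=1-p->0
graphs isomorphic (equal up to label-preserving node renaming)

Answer: YES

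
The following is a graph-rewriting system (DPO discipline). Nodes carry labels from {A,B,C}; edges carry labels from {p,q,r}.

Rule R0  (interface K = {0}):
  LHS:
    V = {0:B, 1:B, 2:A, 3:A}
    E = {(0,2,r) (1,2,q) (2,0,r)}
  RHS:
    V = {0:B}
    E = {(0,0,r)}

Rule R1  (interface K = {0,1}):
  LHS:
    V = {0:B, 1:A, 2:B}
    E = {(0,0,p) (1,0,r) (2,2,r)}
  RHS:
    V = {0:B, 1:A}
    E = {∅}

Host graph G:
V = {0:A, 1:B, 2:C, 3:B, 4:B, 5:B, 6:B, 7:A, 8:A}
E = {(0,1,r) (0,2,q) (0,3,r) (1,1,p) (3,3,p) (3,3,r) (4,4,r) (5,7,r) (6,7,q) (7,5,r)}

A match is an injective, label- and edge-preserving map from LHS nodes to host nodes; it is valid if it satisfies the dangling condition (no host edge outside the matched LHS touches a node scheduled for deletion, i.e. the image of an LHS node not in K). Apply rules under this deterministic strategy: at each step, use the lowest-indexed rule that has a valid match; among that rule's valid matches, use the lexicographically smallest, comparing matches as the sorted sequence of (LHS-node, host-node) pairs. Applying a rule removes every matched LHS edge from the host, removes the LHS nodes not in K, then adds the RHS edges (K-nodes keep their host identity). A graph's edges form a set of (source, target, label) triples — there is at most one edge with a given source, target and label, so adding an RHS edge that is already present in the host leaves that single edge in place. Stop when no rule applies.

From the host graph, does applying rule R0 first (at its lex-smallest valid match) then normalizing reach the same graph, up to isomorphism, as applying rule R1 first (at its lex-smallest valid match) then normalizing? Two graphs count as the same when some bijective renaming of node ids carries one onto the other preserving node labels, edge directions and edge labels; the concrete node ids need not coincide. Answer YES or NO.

Answer: YES

Derivation:
branch R0-first: apply at {0↦5, 1↦6, 2↦7, 3↦8} → |E|=8, then 2 more step(s) → NF |V|=4 |E|=2 V={0:A, 1:B, 2:C, 3:B} E=0-q->2 3-r->3
branch R1-first: apply at {0↦1, 1↦0, 2↦4} → |E|=7, then 2 more step(s) → NF |V|=4 |E|=2 V={0:A, 1:B, 2:C, 3:B} E=0-q->2 3-r->3
graphs isomorphic (equal up to label-preserving node renaming)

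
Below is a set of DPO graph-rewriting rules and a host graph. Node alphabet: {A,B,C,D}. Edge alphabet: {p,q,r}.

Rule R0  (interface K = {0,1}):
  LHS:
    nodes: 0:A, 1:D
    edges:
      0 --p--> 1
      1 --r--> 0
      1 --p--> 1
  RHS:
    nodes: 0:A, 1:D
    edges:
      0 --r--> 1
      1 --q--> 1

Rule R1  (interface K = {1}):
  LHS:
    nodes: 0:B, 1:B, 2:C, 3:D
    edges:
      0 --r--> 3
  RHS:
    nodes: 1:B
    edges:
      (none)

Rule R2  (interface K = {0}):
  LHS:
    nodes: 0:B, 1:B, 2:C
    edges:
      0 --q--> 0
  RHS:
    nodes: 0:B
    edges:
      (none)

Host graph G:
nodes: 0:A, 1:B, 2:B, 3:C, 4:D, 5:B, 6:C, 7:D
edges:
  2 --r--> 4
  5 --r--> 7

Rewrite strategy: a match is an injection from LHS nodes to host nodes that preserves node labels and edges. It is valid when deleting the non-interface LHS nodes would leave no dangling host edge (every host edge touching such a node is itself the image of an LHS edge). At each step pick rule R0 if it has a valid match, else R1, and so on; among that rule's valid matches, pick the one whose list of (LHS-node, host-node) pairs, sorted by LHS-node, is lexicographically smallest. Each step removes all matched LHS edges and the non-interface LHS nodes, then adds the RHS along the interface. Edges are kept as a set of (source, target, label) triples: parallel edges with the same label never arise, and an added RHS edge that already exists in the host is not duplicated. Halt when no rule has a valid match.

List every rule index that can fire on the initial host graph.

Answer: [R1]

Steps:
R0: no valid match — LHS pattern not found
R1: 8 valid matches — {0↦2, 1↦1, 2↦3, 3↦4}, {0↦2, 1↦1, 2↦6, 3↦4}, {0↦2, 1↦5, 2↦3, 3↦4} (+5 more)
R2: no valid match — LHS pattern not found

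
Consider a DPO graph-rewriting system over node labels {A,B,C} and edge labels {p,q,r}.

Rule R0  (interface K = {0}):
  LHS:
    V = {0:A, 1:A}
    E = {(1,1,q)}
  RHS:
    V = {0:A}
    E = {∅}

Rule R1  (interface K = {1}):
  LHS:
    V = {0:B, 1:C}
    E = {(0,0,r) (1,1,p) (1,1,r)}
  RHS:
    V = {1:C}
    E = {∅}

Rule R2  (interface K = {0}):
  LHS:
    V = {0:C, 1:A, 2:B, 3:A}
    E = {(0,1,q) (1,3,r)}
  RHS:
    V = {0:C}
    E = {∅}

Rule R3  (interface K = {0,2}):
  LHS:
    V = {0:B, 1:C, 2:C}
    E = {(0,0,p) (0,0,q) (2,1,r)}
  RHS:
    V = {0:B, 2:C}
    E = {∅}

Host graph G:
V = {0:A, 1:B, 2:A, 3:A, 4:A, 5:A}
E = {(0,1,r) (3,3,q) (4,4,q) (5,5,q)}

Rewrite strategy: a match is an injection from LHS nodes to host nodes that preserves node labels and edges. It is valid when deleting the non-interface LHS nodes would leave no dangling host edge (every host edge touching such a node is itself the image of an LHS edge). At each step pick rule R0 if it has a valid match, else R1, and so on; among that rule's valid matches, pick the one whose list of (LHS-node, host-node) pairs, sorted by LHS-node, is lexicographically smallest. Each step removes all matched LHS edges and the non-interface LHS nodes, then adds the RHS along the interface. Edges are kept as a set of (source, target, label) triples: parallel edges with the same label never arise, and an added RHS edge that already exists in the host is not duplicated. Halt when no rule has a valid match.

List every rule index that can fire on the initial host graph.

Answer: [R0]

Rewrite trace:
R0: 12 valid matches — {0↦0, 1↦3}, {0↦0, 1↦4}, {0↦0, 1↦5} (+9 more)
R1: no valid match — LHS pattern not found
R2: no valid match — LHS pattern not found
R3: no valid match — LHS pattern not found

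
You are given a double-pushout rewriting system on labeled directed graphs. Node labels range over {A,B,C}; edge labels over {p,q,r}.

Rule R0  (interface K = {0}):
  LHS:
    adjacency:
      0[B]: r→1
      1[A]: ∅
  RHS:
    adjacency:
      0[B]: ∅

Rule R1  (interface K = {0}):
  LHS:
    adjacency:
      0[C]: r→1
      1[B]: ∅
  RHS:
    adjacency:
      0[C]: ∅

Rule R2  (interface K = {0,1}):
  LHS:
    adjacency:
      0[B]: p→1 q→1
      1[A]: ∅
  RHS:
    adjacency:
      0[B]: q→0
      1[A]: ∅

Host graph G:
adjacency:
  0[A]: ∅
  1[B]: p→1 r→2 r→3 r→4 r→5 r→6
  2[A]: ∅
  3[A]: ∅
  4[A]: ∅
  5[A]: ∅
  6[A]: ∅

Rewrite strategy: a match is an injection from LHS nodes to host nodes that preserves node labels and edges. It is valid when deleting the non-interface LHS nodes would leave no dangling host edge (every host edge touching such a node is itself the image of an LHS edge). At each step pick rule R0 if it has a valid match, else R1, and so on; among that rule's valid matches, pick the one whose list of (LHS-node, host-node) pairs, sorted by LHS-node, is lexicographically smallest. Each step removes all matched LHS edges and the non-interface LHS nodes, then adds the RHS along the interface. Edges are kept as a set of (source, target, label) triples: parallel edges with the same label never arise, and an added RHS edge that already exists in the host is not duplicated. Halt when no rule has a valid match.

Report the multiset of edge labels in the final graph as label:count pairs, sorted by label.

start.  V:7 E:6  edges: 1-p->1 1-r->2 1-r->3 1-r->4 1-r->5 1-r->6
1. fire R0 via {0↦1, 1↦2}  →  V:6 E:5  edges: 1-p->1 1-r->3 1-r->4 1-r->5 1-r->6
2. fire R0 via {0↦1, 1↦3}  →  V:5 E:4  edges: 1-p->1 1-r->4 1-r->5 1-r->6
3. fire R0 via {0↦1, 1↦4}  →  V:4 E:3  edges: 1-p->1 1-r->5 1-r->6
4. fire R0 via {0↦1, 1↦5}  →  V:3 E:2  edges: 1-p->1 1-r->6
5. fire R0 via {0↦1, 1↦6}  →  V:2 E:1  edges: 1-p->1
halt: no rule applies after step 5
NF edges: [(1, 1, 'p')]

Answer: p:1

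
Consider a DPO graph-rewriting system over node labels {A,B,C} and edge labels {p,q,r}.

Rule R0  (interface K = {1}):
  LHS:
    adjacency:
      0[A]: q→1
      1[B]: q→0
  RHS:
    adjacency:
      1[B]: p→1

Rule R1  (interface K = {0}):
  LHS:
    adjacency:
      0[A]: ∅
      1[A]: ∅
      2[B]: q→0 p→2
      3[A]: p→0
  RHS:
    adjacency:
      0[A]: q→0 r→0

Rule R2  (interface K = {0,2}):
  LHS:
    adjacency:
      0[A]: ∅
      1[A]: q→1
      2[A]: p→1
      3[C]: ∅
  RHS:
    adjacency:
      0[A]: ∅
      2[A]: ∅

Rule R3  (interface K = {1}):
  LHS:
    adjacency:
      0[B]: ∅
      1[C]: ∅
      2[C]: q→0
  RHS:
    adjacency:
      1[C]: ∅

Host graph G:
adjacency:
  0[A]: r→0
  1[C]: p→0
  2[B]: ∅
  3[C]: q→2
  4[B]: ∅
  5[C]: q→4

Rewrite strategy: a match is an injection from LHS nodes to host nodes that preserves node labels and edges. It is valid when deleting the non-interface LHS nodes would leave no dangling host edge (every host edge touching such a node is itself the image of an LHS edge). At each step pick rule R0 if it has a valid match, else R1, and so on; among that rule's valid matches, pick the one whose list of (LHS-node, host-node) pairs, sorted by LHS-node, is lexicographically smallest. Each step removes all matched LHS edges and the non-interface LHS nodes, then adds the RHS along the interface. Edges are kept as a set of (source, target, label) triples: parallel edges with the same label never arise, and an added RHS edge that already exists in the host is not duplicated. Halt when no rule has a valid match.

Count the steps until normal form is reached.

initial: |V|=6 |E|=4  E = 0-r->0 1-p->0 3-q->2 5-q->4
step 1: apply R3 at {0↦2, 1↦1, 2↦3}  → |V|=4 |E|=3  E = 0-r->0 1-p->0 5-q->4
step 2: apply R3 at {0↦4, 1↦1, 2↦5}  → |V|=2 |E|=2  E = 0-r->0 1-p->0
halt: no rule applies after step 2

Answer: 2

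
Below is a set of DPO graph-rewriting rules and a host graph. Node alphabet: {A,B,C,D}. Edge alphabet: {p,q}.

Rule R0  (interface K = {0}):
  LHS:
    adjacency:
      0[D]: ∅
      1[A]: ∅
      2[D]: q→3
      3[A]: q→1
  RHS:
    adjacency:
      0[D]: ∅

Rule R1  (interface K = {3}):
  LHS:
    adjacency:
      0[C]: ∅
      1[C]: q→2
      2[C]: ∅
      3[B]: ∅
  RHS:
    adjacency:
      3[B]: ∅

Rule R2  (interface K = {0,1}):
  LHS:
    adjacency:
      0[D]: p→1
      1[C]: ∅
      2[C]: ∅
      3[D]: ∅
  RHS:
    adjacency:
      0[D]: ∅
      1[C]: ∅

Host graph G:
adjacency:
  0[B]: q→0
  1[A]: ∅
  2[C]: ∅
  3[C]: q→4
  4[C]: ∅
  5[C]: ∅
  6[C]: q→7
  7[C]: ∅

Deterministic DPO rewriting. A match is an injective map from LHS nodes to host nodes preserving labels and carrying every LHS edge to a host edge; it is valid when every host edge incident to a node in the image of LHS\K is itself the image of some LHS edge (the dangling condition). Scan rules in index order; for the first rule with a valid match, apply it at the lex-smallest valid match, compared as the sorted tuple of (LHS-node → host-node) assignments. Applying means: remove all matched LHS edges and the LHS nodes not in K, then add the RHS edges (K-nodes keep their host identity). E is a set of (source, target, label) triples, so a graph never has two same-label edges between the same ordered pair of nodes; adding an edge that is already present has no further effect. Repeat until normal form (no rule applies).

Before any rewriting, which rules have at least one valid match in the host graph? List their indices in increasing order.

R0: no valid match — LHS pattern not found
R1: 4 valid matches — {0↦2, 1↦3, 2↦4, 3↦0}, {0↦2, 1↦6, 2↦7, 3↦0}, {0↦5, 1↦3, 2↦4, 3↦0} (+1 more)
R2: no valid match — LHS pattern not found

Answer: [R1]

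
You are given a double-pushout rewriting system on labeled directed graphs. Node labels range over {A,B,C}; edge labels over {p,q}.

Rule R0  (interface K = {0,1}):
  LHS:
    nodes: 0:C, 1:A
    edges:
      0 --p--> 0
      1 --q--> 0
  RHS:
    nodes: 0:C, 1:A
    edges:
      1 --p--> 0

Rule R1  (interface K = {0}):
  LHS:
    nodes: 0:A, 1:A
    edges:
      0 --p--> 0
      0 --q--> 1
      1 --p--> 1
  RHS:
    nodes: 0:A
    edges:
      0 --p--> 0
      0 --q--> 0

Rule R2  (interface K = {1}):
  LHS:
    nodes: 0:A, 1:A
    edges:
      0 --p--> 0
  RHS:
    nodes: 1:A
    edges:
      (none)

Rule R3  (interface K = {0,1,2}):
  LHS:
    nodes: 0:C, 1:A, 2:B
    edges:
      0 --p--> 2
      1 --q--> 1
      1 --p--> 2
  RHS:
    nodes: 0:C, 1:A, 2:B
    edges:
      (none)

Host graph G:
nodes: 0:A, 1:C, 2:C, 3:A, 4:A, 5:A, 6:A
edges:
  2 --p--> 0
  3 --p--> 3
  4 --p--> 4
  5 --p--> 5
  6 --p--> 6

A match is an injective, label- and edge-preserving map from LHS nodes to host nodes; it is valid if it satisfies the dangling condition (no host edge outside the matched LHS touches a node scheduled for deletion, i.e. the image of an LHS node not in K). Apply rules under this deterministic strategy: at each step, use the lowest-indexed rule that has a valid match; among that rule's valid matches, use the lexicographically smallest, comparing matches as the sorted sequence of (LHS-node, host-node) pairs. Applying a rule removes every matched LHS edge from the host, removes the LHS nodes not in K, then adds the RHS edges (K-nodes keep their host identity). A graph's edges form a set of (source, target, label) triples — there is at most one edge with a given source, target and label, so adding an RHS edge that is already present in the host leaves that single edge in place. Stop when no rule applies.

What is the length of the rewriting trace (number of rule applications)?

initial: |V|=7 |E|=5  E = 2-p->0 3-p->3 4-p->4 5-p->5 6-p->6
step 1: apply R2 at {0↦3, 1↦0}  → |V|=6 |E|=4  E = 2-p->0 4-p->4 5-p->5 6-p->6
step 2: apply R2 at {0↦4, 1↦0}  → |V|=5 |E|=3  E = 2-p->0 5-p->5 6-p->6
step 3: apply R2 at {0↦5, 1↦0}  → |V|=4 |E|=2  E = 2-p->0 6-p->6
step 4: apply R2 at {0↦6, 1↦0}  → |V|=3 |E|=1  E = 2-p->0
final graph: no rule applies after step 4

Answer: 4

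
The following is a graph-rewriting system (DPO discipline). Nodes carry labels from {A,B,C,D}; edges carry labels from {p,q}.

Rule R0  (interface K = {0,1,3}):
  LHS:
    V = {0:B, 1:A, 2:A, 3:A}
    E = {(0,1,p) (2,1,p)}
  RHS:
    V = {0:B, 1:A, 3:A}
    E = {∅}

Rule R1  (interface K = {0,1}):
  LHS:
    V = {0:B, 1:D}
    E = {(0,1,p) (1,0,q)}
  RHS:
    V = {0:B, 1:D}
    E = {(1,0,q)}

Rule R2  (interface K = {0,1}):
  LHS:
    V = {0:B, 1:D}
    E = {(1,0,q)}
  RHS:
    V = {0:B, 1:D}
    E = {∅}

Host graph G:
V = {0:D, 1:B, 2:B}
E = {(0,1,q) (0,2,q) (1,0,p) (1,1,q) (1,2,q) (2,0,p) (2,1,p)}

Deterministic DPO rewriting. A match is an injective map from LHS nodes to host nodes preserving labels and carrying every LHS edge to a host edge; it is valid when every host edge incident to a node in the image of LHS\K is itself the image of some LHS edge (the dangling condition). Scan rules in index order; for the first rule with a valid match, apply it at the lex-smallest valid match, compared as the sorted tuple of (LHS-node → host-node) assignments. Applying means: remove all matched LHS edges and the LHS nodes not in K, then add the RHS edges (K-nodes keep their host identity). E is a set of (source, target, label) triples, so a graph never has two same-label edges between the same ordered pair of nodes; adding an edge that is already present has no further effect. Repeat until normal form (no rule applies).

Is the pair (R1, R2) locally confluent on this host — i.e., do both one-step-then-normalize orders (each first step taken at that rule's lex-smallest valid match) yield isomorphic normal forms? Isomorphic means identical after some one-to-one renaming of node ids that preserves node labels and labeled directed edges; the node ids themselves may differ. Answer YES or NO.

branch R1-first: apply at {0↦1, 1↦0} → |E|=6, then 3 more step(s) → NF |V|=3 |E|=3 V={0:D, 1:B, 2:B} E=1-q->1 1-q->2 2-p->1
branch R2-first: apply at {0↦1, 1↦0} → |E|=6, then 2 more step(s) → NF |V|=3 |E|=4 V={0:D, 1:B, 2:B} E=1-p->0 1-q->1 1-q->2 2-p->1
graphs not isomorphic

Answer: NO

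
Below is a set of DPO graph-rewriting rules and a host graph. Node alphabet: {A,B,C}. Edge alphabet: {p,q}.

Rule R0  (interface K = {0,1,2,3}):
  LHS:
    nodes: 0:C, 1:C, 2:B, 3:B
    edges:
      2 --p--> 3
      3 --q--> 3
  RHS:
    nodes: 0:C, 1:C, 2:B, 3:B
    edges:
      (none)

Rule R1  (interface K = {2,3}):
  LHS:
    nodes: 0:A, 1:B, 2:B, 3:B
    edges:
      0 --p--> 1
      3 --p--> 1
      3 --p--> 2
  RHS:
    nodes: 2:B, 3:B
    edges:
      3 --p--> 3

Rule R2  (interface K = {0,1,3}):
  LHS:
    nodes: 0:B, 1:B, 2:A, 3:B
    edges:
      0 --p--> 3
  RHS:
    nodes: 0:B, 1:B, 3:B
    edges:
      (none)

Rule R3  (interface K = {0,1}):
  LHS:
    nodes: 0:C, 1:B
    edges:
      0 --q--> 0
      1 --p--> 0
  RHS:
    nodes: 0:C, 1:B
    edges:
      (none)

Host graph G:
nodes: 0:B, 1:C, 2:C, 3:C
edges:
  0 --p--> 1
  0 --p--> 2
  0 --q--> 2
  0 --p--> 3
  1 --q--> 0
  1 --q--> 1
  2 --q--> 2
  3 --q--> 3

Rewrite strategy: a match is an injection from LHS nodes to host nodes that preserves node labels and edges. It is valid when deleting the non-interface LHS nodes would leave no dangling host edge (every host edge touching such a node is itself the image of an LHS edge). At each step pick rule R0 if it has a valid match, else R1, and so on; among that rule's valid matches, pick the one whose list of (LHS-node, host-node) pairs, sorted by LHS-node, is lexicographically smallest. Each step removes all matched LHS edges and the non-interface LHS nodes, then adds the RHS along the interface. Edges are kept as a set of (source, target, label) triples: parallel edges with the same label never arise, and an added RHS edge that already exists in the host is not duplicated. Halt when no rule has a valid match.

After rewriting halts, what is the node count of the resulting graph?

Answer: 4

Derivation:
[0] host  ⇒  4 nodes, 8 edges  {0-p->1 0-p->2 0-q->2 0-p->3 1-q->0 1-q->1 2-q->2 3-q->3}
[1] R3 @ {0↦1, 1↦0}  ⇒  4 nodes, 6 edges  {0-p->2 0-q->2 0-p->3 1-q->0 2-q->2 3-q->3}
[2] R3 @ {0↦2, 1↦0}  ⇒  4 nodes, 4 edges  {0-q->2 0-p->3 1-q->0 3-q->3}
[3] R3 @ {0↦3, 1↦0}  ⇒  4 nodes, 2 edges  {0-q->2 1-q->0}
normal form: no rule applies after step 3
NF nodes: {0:B, 1:C, 2:C, 3:C}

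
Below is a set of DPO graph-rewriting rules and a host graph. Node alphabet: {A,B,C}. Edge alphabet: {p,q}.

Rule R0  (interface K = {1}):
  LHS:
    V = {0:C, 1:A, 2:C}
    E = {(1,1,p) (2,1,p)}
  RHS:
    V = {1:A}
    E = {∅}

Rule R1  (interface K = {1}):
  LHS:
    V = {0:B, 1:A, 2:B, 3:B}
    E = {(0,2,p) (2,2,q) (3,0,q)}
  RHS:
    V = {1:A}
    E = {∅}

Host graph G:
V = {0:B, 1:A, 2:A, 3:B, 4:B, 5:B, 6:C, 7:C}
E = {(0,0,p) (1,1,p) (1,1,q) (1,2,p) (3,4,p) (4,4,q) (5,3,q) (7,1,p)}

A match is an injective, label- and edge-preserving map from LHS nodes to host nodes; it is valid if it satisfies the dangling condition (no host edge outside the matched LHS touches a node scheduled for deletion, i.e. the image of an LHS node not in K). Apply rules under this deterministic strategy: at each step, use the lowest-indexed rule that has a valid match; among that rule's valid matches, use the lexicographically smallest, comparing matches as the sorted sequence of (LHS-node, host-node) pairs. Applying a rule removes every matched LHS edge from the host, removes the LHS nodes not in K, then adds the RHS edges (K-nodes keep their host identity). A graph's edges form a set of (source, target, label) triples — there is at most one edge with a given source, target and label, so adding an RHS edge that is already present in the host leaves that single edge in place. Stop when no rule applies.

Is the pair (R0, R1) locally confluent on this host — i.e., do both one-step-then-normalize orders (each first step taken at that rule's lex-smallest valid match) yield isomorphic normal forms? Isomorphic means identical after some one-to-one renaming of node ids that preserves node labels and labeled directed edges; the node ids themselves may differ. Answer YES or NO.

Answer: YES

Derivation:
branch R0-first: apply at {0↦6, 1↦1, 2↦7} → |E|=6, then 1 more step(s) → NF |V|=3 |E|=3 V={0:B, 1:A, 2:A} E=0-p->0 1-q->1 1-p->2
branch R1-first: apply at {0↦3, 1↦1, 2↦4, 3↦5} → |E|=5, then 1 more step(s) → NF |V|=3 |E|=3 V={0:B, 1:A, 2:A} E=0-p->0 1-q->1 1-p->2
graphs isomorphic (equal up to label-preserving node renaming)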